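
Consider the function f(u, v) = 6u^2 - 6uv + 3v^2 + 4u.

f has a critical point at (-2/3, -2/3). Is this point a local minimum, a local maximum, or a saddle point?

local minimum

The Hessian of f is constant: H = [[12, -6], [-6, 6]].
det(H) = 12·6 − (-6)² = 36.
det(H) > 0 and tr(H) = 18 > 0, so H is positive definite and the point is a local minimum.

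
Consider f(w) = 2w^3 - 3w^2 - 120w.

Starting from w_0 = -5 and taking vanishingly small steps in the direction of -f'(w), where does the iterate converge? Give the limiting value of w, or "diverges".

diverges

f'(w) = 6(w - 5)(w + 4), so f'(-5) = 60.
Gradient descent moves in the -f' direction, i.e. w is decreasing.
There is no critical point below w=-5, and f' keeps the same sign, so the iterate runs off to −∞.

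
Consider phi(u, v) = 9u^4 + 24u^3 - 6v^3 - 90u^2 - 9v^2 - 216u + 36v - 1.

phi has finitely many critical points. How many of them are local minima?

phi separates as a function of u plus a function of v, so ∇phi=0 decouples.
∂phi/∂u = 36(u - 2)(u + 1)(u + 3) = 0 at u ∈ {-3, -1, 2}; ∂phi/∂v = -18(v - 1)(v + 2) = 0 at v ∈ {-2, 1}.
The Hessian is diagonal: diag(phi_uu, phi_vv). Second derivatives: phi_uu(-3)=360, phi_uu(-1)=-216, phi_uu(2)=540; phi_vv(-2)=54, phi_vv(1)=-54.
Local minima occur where both diagonal entries positive: (-3, -2), (2, -2). Count: 2.

2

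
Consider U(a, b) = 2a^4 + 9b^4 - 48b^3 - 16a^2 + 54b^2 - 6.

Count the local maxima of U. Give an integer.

U separates as a function of a plus a function of b, so ∇U=0 decouples.
∂U/∂a = 8a(a - 2)(a + 2) = 0 at a ∈ {-2, 0, 2}; ∂U/∂b = 36b(b - 3)(b - 1) = 0 at b ∈ {0, 1, 3}.
The Hessian is diagonal: diag(U_aa, U_bb). Second derivatives: U_aa(-2)=64, U_aa(0)=-32, U_aa(2)=64; U_bb(0)=108, U_bb(1)=-72, U_bb(3)=216.
Local maxima occur where both diagonal entries negative: (0, 1). Count: 1.

1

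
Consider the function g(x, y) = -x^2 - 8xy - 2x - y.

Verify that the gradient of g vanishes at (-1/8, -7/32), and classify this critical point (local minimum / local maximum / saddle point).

∇g = (-2x - 8y - 2, -8x - 1); substituting (-1/8, -7/32) gives ∇g = (0, 0), so (-1/8, -7/32) is indeed a critical point.
The Hessian of g is constant: H = [[-2, -8], [-8, 0]].
det(H) = (-2)·0 − (-8)² = -64.
Since det(H) < 0, H is indefinite and the critical point is a saddle point.

saddle point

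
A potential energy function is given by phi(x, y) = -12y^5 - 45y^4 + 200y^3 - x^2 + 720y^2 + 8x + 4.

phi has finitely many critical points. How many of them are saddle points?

phi separates as a function of x plus a function of y, so ∇phi=0 decouples.
∂phi/∂x = -2(x - 4) = 0 at x ∈ {4}; ∂phi/∂y = -60y(y - 3)(y + 2)(y + 4) = 0 at y ∈ {-4, -2, 0, 3}.
The Hessian is diagonal: diag(phi_xx, phi_yy). Second derivatives: phi_xx(4)=-2; phi_yy(-4)=3360, phi_yy(-2)=-1200, phi_yy(0)=1440, phi_yy(3)=-6300.
Saddle points occur where the two diagonal entries have opposite signs: (4, -4), (4, 0). Count: 2.

2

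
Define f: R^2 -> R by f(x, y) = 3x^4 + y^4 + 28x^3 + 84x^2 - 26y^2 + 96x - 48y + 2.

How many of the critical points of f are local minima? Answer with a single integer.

f separates as a function of x plus a function of y, so ∇f=0 decouples.
∂f/∂x = 12(x + 1)(x + 2)(x + 4) = 0 at x ∈ {-4, -2, -1}; ∂f/∂y = 4(y - 4)(y + 1)(y + 3) = 0 at y ∈ {-3, -1, 4}.
The Hessian is diagonal: diag(f_xx, f_yy). Second derivatives: f_xx(-4)=72, f_xx(-2)=-24, f_xx(-1)=36; f_yy(-3)=56, f_yy(-1)=-40, f_yy(4)=140.
Local minima occur where both diagonal entries positive: (-4, -3), (-4, 4), (-1, -3), (-1, 4). Count: 4.

4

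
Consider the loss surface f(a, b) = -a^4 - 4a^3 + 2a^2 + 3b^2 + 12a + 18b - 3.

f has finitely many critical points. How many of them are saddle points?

2

f separates as a function of a plus a function of b, so ∇f=0 decouples.
∂f/∂a = -4(a - 1)(a + 1)(a + 3) = 0 at a ∈ {-3, -1, 1}; ∂f/∂b = 6(b + 3) = 0 at b ∈ {-3}.
The Hessian is diagonal: diag(f_aa, f_bb). Second derivatives: f_aa(-3)=-32, f_aa(-1)=16, f_aa(1)=-32; f_bb(-3)=6.
Saddle points occur where the two diagonal entries have opposite signs: (-3, -3), (1, -3). Count: 2.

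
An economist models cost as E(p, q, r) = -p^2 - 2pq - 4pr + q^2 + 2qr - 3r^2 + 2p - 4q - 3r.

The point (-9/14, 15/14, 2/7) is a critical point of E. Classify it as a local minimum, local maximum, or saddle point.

The Hessian is constant: H = [[-2, -2, -4], [-2, 2, 2], [-4, 2, -6]].
Leading principal minors: Δ₁ = -2, Δ₂ = -8, Δ₃ = 56.
The minors fit neither the all-positive nor the alternating-sign pattern, so H is indefinite: a saddle point.

saddle point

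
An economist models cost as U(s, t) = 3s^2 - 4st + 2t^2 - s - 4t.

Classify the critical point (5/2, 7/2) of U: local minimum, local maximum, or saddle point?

local minimum

The Hessian of U is constant: H = [[6, -4], [-4, 4]].
det(H) = 6·4 − (-4)² = 8.
det(H) > 0 and tr(H) = 10 > 0, so H is positive definite and the point is a local minimum.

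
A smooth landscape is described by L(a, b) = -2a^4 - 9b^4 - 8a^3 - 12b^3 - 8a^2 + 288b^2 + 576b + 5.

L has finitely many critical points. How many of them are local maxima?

L separates as a function of a plus a function of b, so ∇L=0 decouples.
∂L/∂a = -8a(a + 1)(a + 2) = 0 at a ∈ {-2, -1, 0}; ∂L/∂b = -36(b - 4)(b + 1)(b + 4) = 0 at b ∈ {-4, -1, 4}.
The Hessian is diagonal: diag(L_aa, L_bb). Second derivatives: L_aa(-2)=-16, L_aa(-1)=8, L_aa(0)=-16; L_bb(-4)=-864, L_bb(-1)=540, L_bb(4)=-1440.
Local maxima occur where both diagonal entries negative: (-2, -4), (-2, 4), (0, -4), (0, 4). Count: 4.

4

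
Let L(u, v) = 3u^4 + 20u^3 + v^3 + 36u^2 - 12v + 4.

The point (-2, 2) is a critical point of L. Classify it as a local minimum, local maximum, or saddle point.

The mixed partial ∂²L/∂u∂v is 0, so the Hessian at any point is diag(L_uu, L_vv) = diag(12(3u^2 + 10u + 6), 6v).
At (-2, 2): H = diag(-24, 12).
The eigenvalues have opposite signs, so H is indefinite: a saddle point.

saddle point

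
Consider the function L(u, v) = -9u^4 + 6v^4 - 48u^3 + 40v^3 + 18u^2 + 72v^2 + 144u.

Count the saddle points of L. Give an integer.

L separates as a function of u plus a function of v, so ∇L=0 decouples.
∂L/∂u = -36(u - 1)(u + 1)(u + 4) = 0 at u ∈ {-4, -1, 1}; ∂L/∂v = 24v(v + 2)(v + 3) = 0 at v ∈ {-3, -2, 0}.
The Hessian is diagonal: diag(L_uu, L_vv). Second derivatives: L_uu(-4)=-540, L_uu(-1)=216, L_uu(1)=-360; L_vv(-3)=72, L_vv(-2)=-48, L_vv(0)=144.
Saddle points occur where the two diagonal entries have opposite signs: (-4, -3), (-4, 0), (-1, -2), (1, -3), (1, 0). Count: 5.

5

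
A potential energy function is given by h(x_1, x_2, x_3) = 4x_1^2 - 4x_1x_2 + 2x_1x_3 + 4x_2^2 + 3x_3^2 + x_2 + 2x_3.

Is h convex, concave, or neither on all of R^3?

h is quadratic, so its Hessian is the constant matrix H = [[8, -4, 2], [-4, 8, 0], [2, 0, 6]].
Leading principal minors: 8, 48, 256.
All positive ⇒ H ≻ 0 ⇒ convex.

convex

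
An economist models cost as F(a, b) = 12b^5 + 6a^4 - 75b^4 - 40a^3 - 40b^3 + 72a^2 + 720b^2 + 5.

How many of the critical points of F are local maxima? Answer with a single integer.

F separates as a function of a plus a function of b, so ∇F=0 decouples.
∂F/∂a = 24a(a - 3)(a - 2) = 0 at a ∈ {0, 2, 3}; ∂F/∂b = 60b(b - 4)(b - 3)(b + 2) = 0 at b ∈ {-2, 0, 3, 4}.
The Hessian is diagonal: diag(F_aa, F_bb). Second derivatives: F_aa(0)=144, F_aa(2)=-48, F_aa(3)=72; F_bb(-2)=-3600, F_bb(0)=1440, F_bb(3)=-900, F_bb(4)=1440.
Local maxima occur where both diagonal entries negative: (2, -2), (2, 3). Count: 2.

2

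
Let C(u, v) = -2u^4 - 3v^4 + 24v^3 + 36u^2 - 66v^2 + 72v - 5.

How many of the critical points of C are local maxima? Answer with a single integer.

C separates as a function of u plus a function of v, so ∇C=0 decouples.
∂C/∂u = -8u(u - 3)(u + 3) = 0 at u ∈ {-3, 0, 3}; ∂C/∂v = -12(v - 3)(v - 2)(v - 1) = 0 at v ∈ {1, 2, 3}.
The Hessian is diagonal: diag(C_uu, C_vv). Second derivatives: C_uu(-3)=-144, C_uu(0)=72, C_uu(3)=-144; C_vv(1)=-24, C_vv(2)=12, C_vv(3)=-24.
Local maxima occur where both diagonal entries negative: (-3, 1), (-3, 3), (3, 1), (3, 3). Count: 4.

4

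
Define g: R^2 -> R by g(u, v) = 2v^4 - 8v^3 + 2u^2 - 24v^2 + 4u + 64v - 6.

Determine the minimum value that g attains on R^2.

-136

g(u,v) separates as P(u) + Q(v) − 6, so its minimum is min P + min Q − 6.
P'(u) = 4u + 4 vanishes at u ∈ {-1}; Q'(v) = 8(v - 4)(v - 1)(v + 2) vanishes at v ∈ {-2, 1, 4}.
Local minima of P (where P''>0): P(-1)=-2. Local minima of Q: Q(-2)=-128, Q(4)=-128.
So the global minimum of g is P(-1) + Q(-2) − 6 = -2 − 128 − 6 = -136, attained at (-1, -2).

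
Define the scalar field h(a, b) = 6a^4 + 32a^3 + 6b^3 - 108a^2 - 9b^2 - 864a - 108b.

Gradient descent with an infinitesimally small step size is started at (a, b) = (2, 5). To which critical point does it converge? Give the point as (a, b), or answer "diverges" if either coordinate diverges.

h is separable, so gradient descent decouples: a follows -∂h/∂a, b follows -∂h/∂b.
∂h/∂a = 24(a - 3)(a + 3)(a + 4); at a=2 this is -720, so a increases.
∂h/∂b = 18(b - 3)(b + 2); at b=5 this is 252, so b decreases.
a converges to its nearest critical value 3 (a local min of the a-part); b converges to 3. The iterate converges to (3, 3).

(3, 3)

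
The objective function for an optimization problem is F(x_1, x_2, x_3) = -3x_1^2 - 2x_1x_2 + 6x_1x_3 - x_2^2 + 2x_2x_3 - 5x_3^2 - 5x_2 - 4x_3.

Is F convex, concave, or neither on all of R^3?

concave

F is quadratic, so its Hessian is the constant matrix H = [[-6, -2, 6], [-2, -2, 2], [6, 2, -10]].
Leading principal minors: -6, 8, -32.
Signs alternate −, +, − ⇒ H ≺ 0 ⇒ concave.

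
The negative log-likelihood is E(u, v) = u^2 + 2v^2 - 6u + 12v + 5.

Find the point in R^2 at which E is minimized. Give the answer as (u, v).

(3, -3)

E(u,v) separates as P(u) + Q(v) + 5, so its minimum is min P + min Q + 5.
P'(u) = 2u - 6 vanishes at u ∈ {3}; Q'(v) = 4v + 12 vanishes at v ∈ {-3}.
Local minima of P (where P''>0): P(3)=-9. Local minima of Q: Q(-3)=-18.
So the global minimum of E is P(3) + Q(-3) + 5 = -9 − 18 + 5 = -22, attained at (3, -3).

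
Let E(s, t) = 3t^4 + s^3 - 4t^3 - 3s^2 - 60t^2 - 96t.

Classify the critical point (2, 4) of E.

The mixed partial ∂²E/∂s∂t is 0, so the Hessian at any point is diag(E_ss, E_tt) = diag(6(s - 1), 12(3t^2 - 2t - 10)).
At (2, 4): H = diag(6, 360).
Both eigenvalues are positive, so H is positive definite: a local minimum.

local minimum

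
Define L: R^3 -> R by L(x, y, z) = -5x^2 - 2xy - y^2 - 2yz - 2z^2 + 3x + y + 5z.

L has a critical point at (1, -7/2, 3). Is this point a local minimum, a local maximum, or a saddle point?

The Hessian is constant: H = [[-10, -2, 0], [-2, -2, -2], [0, -2, -4]].
Leading principal minors: Δ₁ = -10, Δ₂ = 16, Δ₃ = -24.
The minors alternate sign starting negative (−, +, −), so H is negative definite: a local maximum.

local maximum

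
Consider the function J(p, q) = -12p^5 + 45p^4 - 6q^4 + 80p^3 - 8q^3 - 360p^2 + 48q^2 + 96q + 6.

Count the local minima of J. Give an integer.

2

J separates as a function of p plus a function of q, so ∇J=0 decouples.
∂J/∂p = -60p(p - 3)(p - 2)(p + 2) = 0 at p ∈ {-2, 0, 2, 3}; ∂J/∂q = -24(q - 2)(q + 1)(q + 2) = 0 at q ∈ {-2, -1, 2}.
The Hessian is diagonal: diag(J_pp, J_qq). Second derivatives: J_pp(-2)=2400, J_pp(0)=-720, J_pp(2)=480, J_pp(3)=-900; J_qq(-2)=-96, J_qq(-1)=72, J_qq(2)=-288.
Local minima occur where both diagonal entries positive: (-2, -1), (2, -1). Count: 2.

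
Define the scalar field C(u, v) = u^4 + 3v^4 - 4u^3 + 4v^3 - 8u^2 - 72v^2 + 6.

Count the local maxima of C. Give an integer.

1

C separates as a function of u plus a function of v, so ∇C=0 decouples.
∂C/∂u = 4u(u - 4)(u + 1) = 0 at u ∈ {-1, 0, 4}; ∂C/∂v = 12v(v - 3)(v + 4) = 0 at v ∈ {-4, 0, 3}.
The Hessian is diagonal: diag(C_uu, C_vv). Second derivatives: C_uu(-1)=20, C_uu(0)=-16, C_uu(4)=80; C_vv(-4)=336, C_vv(0)=-144, C_vv(3)=252.
Local maxima occur where both diagonal entries negative: (0, 0). Count: 1.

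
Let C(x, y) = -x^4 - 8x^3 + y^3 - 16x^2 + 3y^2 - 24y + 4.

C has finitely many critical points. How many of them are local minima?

C separates as a function of x plus a function of y, so ∇C=0 decouples.
∂C/∂x = -4x(x + 2)(x + 4) = 0 at x ∈ {-4, -2, 0}; ∂C/∂y = 3(y - 2)(y + 4) = 0 at y ∈ {-4, 2}.
The Hessian is diagonal: diag(C_xx, C_yy). Second derivatives: C_xx(-4)=-32, C_xx(-2)=16, C_xx(0)=-32; C_yy(-4)=-18, C_yy(2)=18.
Local minima occur where both diagonal entries positive: (-2, 2). Count: 1.

1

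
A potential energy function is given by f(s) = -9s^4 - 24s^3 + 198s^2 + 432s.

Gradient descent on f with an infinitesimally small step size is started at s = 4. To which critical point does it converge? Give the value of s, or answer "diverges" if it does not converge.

f'(s) = -36(s - 3)(s + 1)(s + 4), so f'(4) = -1440.
Gradient descent moves in the -f' direction, i.e. s is increasing.
There is no critical point above s=4, and f' keeps the same sign, so the iterate runs off to +∞.

diverges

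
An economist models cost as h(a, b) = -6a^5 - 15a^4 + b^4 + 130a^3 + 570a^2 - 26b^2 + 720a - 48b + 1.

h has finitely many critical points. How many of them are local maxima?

2

h separates as a function of a plus a function of b, so ∇h=0 decouples.
∂h/∂a = -30(a - 4)(a + 1)(a + 2)(a + 3) = 0 at a ∈ {-3, -2, -1, 4}; ∂h/∂b = 4(b - 4)(b + 1)(b + 3) = 0 at b ∈ {-3, -1, 4}.
The Hessian is diagonal: diag(h_aa, h_bb). Second derivatives: h_aa(-3)=420, h_aa(-2)=-180, h_aa(-1)=300, h_aa(4)=-6300; h_bb(-3)=56, h_bb(-1)=-40, h_bb(4)=140.
Local maxima occur where both diagonal entries negative: (-2, -1), (4, -1). Count: 2.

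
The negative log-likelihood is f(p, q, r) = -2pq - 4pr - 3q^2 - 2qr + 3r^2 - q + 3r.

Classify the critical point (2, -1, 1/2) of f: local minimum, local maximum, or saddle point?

The Hessian is constant: H = [[0, -2, -4], [-2, -6, -2], [-4, -2, 6]].
Leading principal minors: Δ₁ = 0, Δ₂ = -4, Δ₃ = 40.
The minors fit neither the all-positive nor the alternating-sign pattern, so H is indefinite: a saddle point.

saddle point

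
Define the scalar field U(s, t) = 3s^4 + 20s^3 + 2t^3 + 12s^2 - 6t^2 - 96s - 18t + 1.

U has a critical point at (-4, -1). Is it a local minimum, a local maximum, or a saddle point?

The mixed partial ∂²U/∂s∂t is 0, so the Hessian at any point is diag(U_ss, U_tt) = diag(12(3s^2 + 10s + 2), 12(t - 1)).
At (-4, -1): H = diag(120, -24).
The eigenvalues have opposite signs, so H is indefinite: a saddle point.

saddle point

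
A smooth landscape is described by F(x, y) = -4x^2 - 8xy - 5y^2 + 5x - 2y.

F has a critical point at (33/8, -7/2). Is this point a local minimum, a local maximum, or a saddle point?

The Hessian of F is constant: H = [[-8, -8], [-8, -10]].
det(H) = (-8)·(-10) − (-8)² = 16.
det(H) > 0 and tr(H) = -18 < 0, so H is negative definite and the point is a local maximum.

local maximum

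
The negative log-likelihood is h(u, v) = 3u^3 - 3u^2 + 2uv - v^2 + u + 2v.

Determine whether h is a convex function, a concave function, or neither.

neither

The term 3u^3 is cubic, so the Hessian is not constant.
∂²h/∂u² = 18u - 6, which takes both signs as u varies (negative for sufficiently negative u). A diagonal entry of the Hessian changing sign means the Hessian is neither positive- nor negative-semidefinite on all of R^2.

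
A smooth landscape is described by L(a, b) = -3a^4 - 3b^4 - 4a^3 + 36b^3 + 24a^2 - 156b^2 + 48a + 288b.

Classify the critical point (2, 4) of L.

The mixed partial ∂²L/∂a∂b is 0, so the Hessian at any point is diag(L_aa, L_bb) = diag(12(-3a^2 - 2a + 4), 12(-3b^2 + 18b - 26)).
At (2, 4): H = diag(-144, -24).
Both eigenvalues are negative, so H is negative definite: a local maximum.

local maximum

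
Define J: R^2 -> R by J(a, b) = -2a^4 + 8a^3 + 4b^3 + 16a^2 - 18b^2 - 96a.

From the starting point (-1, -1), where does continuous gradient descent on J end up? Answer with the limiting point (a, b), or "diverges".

J is separable, so gradient descent decouples: a follows -∂J/∂a, b follows -∂J/∂b.
∂J/∂a = -8(a - 3)(a - 2)(a + 2); at a=-1 this is -96, so a increases.
∂J/∂b = 12b(b - 3); at b=-1 this is 48, so b decreases.
The b-coordinate has no critical point in that direction and runs off to infinity.

diverges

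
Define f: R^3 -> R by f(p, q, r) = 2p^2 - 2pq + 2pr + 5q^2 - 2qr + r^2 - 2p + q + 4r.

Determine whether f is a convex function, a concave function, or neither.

convex

f is quadratic, so its Hessian is the constant matrix H = [[4, -2, 2], [-2, 10, -2], [2, -2, 2]].
Leading principal minors: 4, 36, 32.
All positive ⇒ H ≻ 0 ⇒ convex.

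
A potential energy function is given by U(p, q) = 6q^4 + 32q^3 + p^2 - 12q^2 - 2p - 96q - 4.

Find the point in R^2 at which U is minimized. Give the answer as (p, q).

(1, -4)

U(p,q) separates as A(p) + B(q) − 4, so its minimum is min A + min B − 4.
A'(p) = 2p - 2 vanishes at p ∈ {1}; B'(q) = 24(q - 1)(q + 1)(q + 4) vanishes at q ∈ {-4, -1, 1}.
Local minima of A (where A''>0): A(1)=-1. Local minima of B: B(-4)=-320, B(1)=-70.
So the global minimum of U is A(1) + B(-4) − 4 = -1 − 320 − 4 = -325, attained at (1, -4).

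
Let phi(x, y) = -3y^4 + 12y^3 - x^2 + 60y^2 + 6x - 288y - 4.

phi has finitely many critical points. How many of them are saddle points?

phi separates as a function of x plus a function of y, so ∇phi=0 decouples.
∂phi/∂x = -2(x - 3) = 0 at x ∈ {3}; ∂phi/∂y = -12(y - 4)(y - 2)(y + 3) = 0 at y ∈ {-3, 2, 4}.
The Hessian is diagonal: diag(phi_xx, phi_yy). Second derivatives: phi_xx(3)=-2; phi_yy(-3)=-420, phi_yy(2)=120, phi_yy(4)=-168.
Saddle points occur where the two diagonal entries have opposite signs: (3, 2). Count: 1.

1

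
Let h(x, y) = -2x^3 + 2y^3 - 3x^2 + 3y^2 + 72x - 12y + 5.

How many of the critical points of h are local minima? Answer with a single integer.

1

h separates as a function of x plus a function of y, so ∇h=0 decouples.
∂h/∂x = -6(x - 3)(x + 4) = 0 at x ∈ {-4, 3}; ∂h/∂y = 6(y - 1)(y + 2) = 0 at y ∈ {-2, 1}.
The Hessian is diagonal: diag(h_xx, h_yy). Second derivatives: h_xx(-4)=42, h_xx(3)=-42; h_yy(-2)=-18, h_yy(1)=18.
Local minima occur where both diagonal entries positive: (-4, 1). Count: 1.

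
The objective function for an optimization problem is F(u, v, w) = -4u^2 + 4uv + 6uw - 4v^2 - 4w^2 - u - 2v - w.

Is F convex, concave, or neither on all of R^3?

F is quadratic, so its Hessian is the constant matrix H = [[-8, 4, 6], [4, -8, 0], [6, 0, -8]].
Leading principal minors: -8, 48, -96.
Signs alternate −, +, − ⇒ H ≺ 0 ⇒ concave.

concave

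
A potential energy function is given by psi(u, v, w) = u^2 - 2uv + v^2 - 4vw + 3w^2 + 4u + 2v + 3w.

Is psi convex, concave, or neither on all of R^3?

psi is quadratic, so its Hessian is the constant matrix H = [[2, -2, 0], [-2, 2, -4], [0, -4, 6]].
Leading principal minors: 2, 0, -32.
Neither pattern holds ⇒ H is indefinite ⇒ neither convex nor concave.

neither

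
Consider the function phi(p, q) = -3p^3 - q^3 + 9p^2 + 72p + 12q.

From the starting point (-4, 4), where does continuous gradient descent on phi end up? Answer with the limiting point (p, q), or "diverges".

phi is separable, so gradient descent decouples: p follows -∂phi/∂p, q follows -∂phi/∂q.
∂phi/∂p = -9(p - 4)(p + 2); at p=-4 this is -144, so p increases.
∂phi/∂q = -3(q - 2)(q + 2); at q=4 this is -36, so q increases.
The q-coordinate has no critical point in that direction and runs off to infinity.

diverges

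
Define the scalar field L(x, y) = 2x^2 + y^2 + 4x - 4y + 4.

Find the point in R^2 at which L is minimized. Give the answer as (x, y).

(-1, 2)

L(x,y) separates as P(x) + Q(y) + 4, so its minimum is min P + min Q + 4.
P'(x) = 4x + 4 vanishes at x ∈ {-1}; Q'(y) = 2y - 4 vanishes at y ∈ {2}.
Local minima of P (where P''>0): P(-1)=-2. Local minima of Q: Q(2)=-4.
So the global minimum of L is P(-1) + Q(2) + 4 = -2 − 4 + 4 = -2, attained at (-1, 2).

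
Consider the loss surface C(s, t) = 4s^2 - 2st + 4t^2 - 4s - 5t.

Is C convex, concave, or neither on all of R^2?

C is quadratic, so its Hessian is the constant matrix H = [[8, -2], [-2, 8]].
det(H) = 60, tr(H) = 16.
det(H) > 0 and tr(H) > 0, so H is positive definite everywhere: convex.

convex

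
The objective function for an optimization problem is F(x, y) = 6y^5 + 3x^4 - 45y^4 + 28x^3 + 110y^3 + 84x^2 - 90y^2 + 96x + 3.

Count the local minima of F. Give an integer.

4

F separates as a function of x plus a function of y, so ∇F=0 decouples.
∂F/∂x = 12(x + 1)(x + 2)(x + 4) = 0 at x ∈ {-4, -2, -1}; ∂F/∂y = 30y(y - 3)(y - 2)(y - 1) = 0 at y ∈ {0, 1, 2, 3}.
The Hessian is diagonal: diag(F_xx, F_yy). Second derivatives: F_xx(-4)=72, F_xx(-2)=-24, F_xx(-1)=36; F_yy(0)=-180, F_yy(1)=60, F_yy(2)=-60, F_yy(3)=180.
Local minima occur where both diagonal entries positive: (-4, 1), (-4, 3), (-1, 1), (-1, 3). Count: 4.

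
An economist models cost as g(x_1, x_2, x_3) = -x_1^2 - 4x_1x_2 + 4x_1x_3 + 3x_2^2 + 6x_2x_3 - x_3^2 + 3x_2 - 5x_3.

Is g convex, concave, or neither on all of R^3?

neither

g is quadratic, so its Hessian is the constant matrix H = [[-2, -4, 4], [-4, 6, 6], [4, 6, -2]].
Leading principal minors: -2, -28, -160.
Neither pattern holds ⇒ H is indefinite ⇒ neither convex nor concave.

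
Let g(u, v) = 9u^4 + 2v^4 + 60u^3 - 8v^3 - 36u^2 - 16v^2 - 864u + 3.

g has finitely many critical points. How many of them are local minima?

g separates as a function of u plus a function of v, so ∇g=0 decouples.
∂g/∂u = 36(u - 2)(u + 3)(u + 4) = 0 at u ∈ {-4, -3, 2}; ∂g/∂v = 8v(v - 4)(v + 1) = 0 at v ∈ {-1, 0, 4}.
The Hessian is diagonal: diag(g_uu, g_vv). Second derivatives: g_uu(-4)=216, g_uu(-3)=-180, g_uu(2)=1080; g_vv(-1)=40, g_vv(0)=-32, g_vv(4)=160.
Local minima occur where both diagonal entries positive: (-4, -1), (-4, 4), (2, -1), (2, 4). Count: 4.

4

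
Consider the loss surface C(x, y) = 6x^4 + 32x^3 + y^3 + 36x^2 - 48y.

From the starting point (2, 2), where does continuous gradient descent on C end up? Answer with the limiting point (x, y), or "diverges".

C is separable, so gradient descent decouples: x follows -∂C/∂x, y follows -∂C/∂y.
∂C/∂x = 24x(x + 1)(x + 3); at x=2 this is 720, so x decreases.
∂C/∂y = 3(y - 4)(y + 4); at y=2 this is -36, so y increases.
x converges to its nearest critical value 0 (a local min of the x-part); y converges to 4. The iterate converges to (0, 4).

(0, 4)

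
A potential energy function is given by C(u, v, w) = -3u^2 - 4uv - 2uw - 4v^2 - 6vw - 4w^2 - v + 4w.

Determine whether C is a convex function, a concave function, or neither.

concave

C is quadratic, so its Hessian is the constant matrix H = [[-6, -4, -2], [-4, -8, -6], [-2, -6, -8]].
Leading principal minors: -6, 32, -104.
Signs alternate −, +, − ⇒ H ≺ 0 ⇒ concave.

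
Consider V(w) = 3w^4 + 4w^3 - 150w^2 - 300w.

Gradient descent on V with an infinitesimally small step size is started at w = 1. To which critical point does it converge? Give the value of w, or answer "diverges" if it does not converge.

V'(w) = 12(w - 5)(w + 1)(w + 5), so V'(1) = -576.
Gradient descent moves in the -V' direction, i.e. w is increasing.
The nearest critical point in that direction is w = 5, where V'' = 720 > 0 (a local minimum). The iterate converges there.

5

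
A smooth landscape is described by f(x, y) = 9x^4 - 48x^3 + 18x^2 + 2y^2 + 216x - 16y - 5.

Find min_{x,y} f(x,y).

-178

f(x,y) separates as P(x) + Q(y) − 5, so its minimum is min P + min Q − 5.
P'(x) = 36(x - 3)(x - 2)(x + 1) vanishes at x ∈ {-1, 2, 3}; Q'(y) = 4y - 16 vanishes at y ∈ {4}.
Local minima of P (where P''>0): P(-1)=-141, P(3)=243. Local minima of Q: Q(4)=-32.
So the global minimum of f is P(-1) + Q(4) − 5 = -141 − 32 − 5 = -178, attained at (-1, 4).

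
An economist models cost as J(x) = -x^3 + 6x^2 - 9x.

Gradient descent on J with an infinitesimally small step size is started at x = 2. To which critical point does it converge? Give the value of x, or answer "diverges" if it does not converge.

J'(x) = -3(x - 3)(x - 1), so J'(2) = 3.
Gradient descent moves in the -J' direction, i.e. x is decreasing.
The nearest critical point in that direction is x = 1, where J'' = 6 > 0 (a local minimum). The iterate converges there.

1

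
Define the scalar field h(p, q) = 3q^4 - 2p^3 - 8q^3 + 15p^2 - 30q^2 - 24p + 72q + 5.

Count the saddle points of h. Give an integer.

3

h separates as a function of p plus a function of q, so ∇h=0 decouples.
∂h/∂p = -6(p - 4)(p - 1) = 0 at p ∈ {1, 4}; ∂h/∂q = 12(q - 3)(q - 1)(q + 2) = 0 at q ∈ {-2, 1, 3}.
The Hessian is diagonal: diag(h_pp, h_qq). Second derivatives: h_pp(1)=18, h_pp(4)=-18; h_qq(-2)=180, h_qq(1)=-72, h_qq(3)=120.
Saddle points occur where the two diagonal entries have opposite signs: (1, 1), (4, -2), (4, 3). Count: 3.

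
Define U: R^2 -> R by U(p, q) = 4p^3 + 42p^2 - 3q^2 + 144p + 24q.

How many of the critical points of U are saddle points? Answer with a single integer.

1

U separates as a function of p plus a function of q, so ∇U=0 decouples.
∂U/∂p = 12(p + 3)(p + 4) = 0 at p ∈ {-4, -3}; ∂U/∂q = -6(q - 4) = 0 at q ∈ {4}.
The Hessian is diagonal: diag(U_pp, U_qq). Second derivatives: U_pp(-4)=-12, U_pp(-3)=12; U_qq(4)=-6.
Saddle points occur where the two diagonal entries have opposite signs: (-3, 4). Count: 1.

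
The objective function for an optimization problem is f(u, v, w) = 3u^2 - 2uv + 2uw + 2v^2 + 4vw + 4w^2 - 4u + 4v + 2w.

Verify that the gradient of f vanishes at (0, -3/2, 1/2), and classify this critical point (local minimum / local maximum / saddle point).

local minimum

∇f = (6u - 2v + 2w - 4, -2u + 4v + 4w + 4, 2u + 4v + 8w + 2); substituting (0, -3/2, 1/2) gives ∇f = (0, 0, 0), so (0, -3/2, 1/2) is indeed a critical point.
The Hessian is constant: H = [[6, -2, 2], [-2, 4, 4], [2, 4, 8]].
Leading principal minors: Δ₁ = 6, Δ₂ = 20, Δ₃ = 16.
All leading minors are positive, so H is positive definite: a local minimum.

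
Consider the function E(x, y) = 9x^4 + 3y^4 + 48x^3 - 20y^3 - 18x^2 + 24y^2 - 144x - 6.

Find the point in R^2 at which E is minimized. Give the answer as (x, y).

E(x,y) separates as P(x) + Q(y) − 6, so its minimum is min P + min Q − 6.
P'(x) = 36(x - 1)(x + 1)(x + 4) vanishes at x ∈ {-4, -1, 1}; Q'(y) = 12y(y - 4)(y - 1) vanishes at y ∈ {0, 1, 4}.
Local minima of P (where P''>0): P(-4)=-480, P(1)=-105. Local minima of Q: Q(0)=0, Q(4)=-128.
So the global minimum of E is P(-4) + Q(4) − 6 = -480 − 128 − 6 = -614, attained at (-4, 4).

(-4, 4)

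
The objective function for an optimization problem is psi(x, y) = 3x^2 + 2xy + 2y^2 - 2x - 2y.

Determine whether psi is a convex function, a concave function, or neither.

convex

psi is quadratic, so its Hessian is the constant matrix H = [[6, 2], [2, 4]].
det(H) = 20, tr(H) = 10.
det(H) > 0 and tr(H) > 0, so H is positive definite everywhere: convex.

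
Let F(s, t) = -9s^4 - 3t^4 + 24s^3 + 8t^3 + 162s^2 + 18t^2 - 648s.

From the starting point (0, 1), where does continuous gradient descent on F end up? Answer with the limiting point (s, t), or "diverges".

F is separable, so gradient descent decouples: s follows -∂F/∂s, t follows -∂F/∂t.
∂F/∂s = -36(s - 3)(s - 2)(s + 3); at s=0 this is -648, so s increases.
∂F/∂t = -12t(t - 3)(t + 1); at t=1 this is 48, so t decreases.
s converges to its nearest critical value 2 (a local min of the s-part); t converges to 0. The iterate converges to (2, 0).

(2, 0)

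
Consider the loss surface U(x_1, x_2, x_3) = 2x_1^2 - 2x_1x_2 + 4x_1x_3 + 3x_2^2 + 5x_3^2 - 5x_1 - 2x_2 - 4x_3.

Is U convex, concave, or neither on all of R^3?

convex

U is quadratic, so its Hessian is the constant matrix H = [[4, -2, 4], [-2, 6, 0], [4, 0, 10]].
Leading principal minors: 4, 20, 104.
All positive ⇒ H ≻ 0 ⇒ convex.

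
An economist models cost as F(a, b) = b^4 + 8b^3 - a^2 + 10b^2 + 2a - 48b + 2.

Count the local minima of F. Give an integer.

F separates as a function of a plus a function of b, so ∇F=0 decouples.
∂F/∂a = -2(a - 1) = 0 at a ∈ {1}; ∂F/∂b = 4(b - 1)(b + 3)(b + 4) = 0 at b ∈ {-4, -3, 1}.
The Hessian is diagonal: diag(F_aa, F_bb). Second derivatives: F_aa(1)=-2; F_bb(-4)=20, F_bb(-3)=-16, F_bb(1)=80.
Local minima occur where both diagonal entries positive: none. Count: 0.

0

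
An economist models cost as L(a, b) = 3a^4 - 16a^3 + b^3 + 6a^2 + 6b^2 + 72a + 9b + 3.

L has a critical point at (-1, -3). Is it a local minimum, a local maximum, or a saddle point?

saddle point

The mixed partial ∂²L/∂a∂b is 0, so the Hessian at any point is diag(L_aa, L_bb) = diag(12(3a^2 - 8a + 1), 6(b + 2)).
At (-1, -3): H = diag(144, -6).
The eigenvalues have opposite signs, so H is indefinite: a saddle point.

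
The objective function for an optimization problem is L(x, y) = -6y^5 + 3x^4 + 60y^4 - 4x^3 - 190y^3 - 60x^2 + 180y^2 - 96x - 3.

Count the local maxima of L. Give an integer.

L separates as a function of x plus a function of y, so ∇L=0 decouples.
∂L/∂x = 12(x - 4)(x + 1)(x + 2) = 0 at x ∈ {-2, -1, 4}; ∂L/∂y = -30y(y - 4)(y - 3)(y - 1) = 0 at y ∈ {0, 1, 3, 4}.
The Hessian is diagonal: diag(L_xx, L_yy). Second derivatives: L_xx(-2)=72, L_xx(-1)=-60, L_xx(4)=360; L_yy(0)=360, L_yy(1)=-180, L_yy(3)=180, L_yy(4)=-360.
Local maxima occur where both diagonal entries negative: (-1, 1), (-1, 4). Count: 2.

2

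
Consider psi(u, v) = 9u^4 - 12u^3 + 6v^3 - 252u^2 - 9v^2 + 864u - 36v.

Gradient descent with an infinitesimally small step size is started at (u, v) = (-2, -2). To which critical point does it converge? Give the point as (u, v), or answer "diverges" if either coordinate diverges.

diverges

psi is separable, so gradient descent decouples: u follows -∂psi/∂u, v follows -∂psi/∂v.
∂psi/∂u = 36(u - 3)(u - 2)(u + 4); at u=-2 this is 1440, so u decreases.
∂psi/∂v = 18(v - 2)(v + 1); at v=-2 this is 72, so v decreases.
The v-coordinate has no critical point in that direction and runs off to infinity.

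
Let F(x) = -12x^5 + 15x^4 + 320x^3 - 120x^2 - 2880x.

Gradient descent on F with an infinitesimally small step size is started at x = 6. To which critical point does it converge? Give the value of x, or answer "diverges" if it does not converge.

F'(x) = -60(x - 4)(x - 2)(x + 2)(x + 3), so F'(6) = -34560.
Gradient descent moves in the -F' direction, i.e. x is increasing.
There is no critical point above x=6, and F' keeps the same sign, so the iterate runs off to +∞.

diverges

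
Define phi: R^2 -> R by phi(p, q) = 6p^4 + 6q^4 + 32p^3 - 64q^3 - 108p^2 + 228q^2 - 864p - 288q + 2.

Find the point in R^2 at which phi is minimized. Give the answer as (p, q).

phi(p,q) separates as A(p) + B(q) + 2, so its minimum is min A + min B + 2.
A'(p) = 24(p - 3)(p + 3)(p + 4) vanishes at p ∈ {-4, -3, 3}; B'(q) = 24(q - 4)(q - 3)(q - 1) vanishes at q ∈ {1, 3, 4}.
Local minima of A (where A''>0): A(-4)=1216, A(3)=-2214. Local minima of B: B(1)=-118, B(4)=-64.
So the global minimum of phi is A(3) + B(1) + 2 = -2214 − 118 + 2 = -2330, attained at (3, 1).

(3, 1)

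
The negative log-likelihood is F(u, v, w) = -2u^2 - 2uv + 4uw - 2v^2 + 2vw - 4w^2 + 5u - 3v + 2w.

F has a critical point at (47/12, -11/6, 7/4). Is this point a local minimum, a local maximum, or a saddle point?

local maximum

The Hessian is constant: H = [[-4, -2, 4], [-2, -4, 2], [4, 2, -8]].
Leading principal minors: Δ₁ = -4, Δ₂ = 12, Δ₃ = -48.
The minors alternate sign starting negative (−, +, −), so H is negative definite: a local maximum.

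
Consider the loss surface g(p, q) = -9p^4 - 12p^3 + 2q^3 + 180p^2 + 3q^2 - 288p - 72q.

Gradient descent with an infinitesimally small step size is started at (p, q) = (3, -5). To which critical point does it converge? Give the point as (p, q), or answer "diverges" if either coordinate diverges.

diverges

g is separable, so gradient descent decouples: p follows -∂g/∂p, q follows -∂g/∂q.
∂g/∂p = -36(p - 2)(p - 1)(p + 4); at p=3 this is -504, so p increases.
∂g/∂q = 6(q - 3)(q + 4); at q=-5 this is 48, so q decreases.
The p-coordinate has no critical point in that direction and runs off to infinity.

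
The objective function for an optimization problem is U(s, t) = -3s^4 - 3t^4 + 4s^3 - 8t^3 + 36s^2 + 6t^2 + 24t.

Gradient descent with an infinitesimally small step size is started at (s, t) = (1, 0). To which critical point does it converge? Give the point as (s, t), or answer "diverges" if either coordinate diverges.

(0, -1)

U is separable, so gradient descent decouples: s follows -∂U/∂s, t follows -∂U/∂t.
∂U/∂s = -12s(s - 3)(s + 2); at s=1 this is 72, so s decreases.
∂U/∂t = -12(t - 1)(t + 1)(t + 2); at t=0 this is 24, so t decreases.
s converges to its nearest critical value 0 (a local min of the s-part); t converges to -1. The iterate converges to (0, -1).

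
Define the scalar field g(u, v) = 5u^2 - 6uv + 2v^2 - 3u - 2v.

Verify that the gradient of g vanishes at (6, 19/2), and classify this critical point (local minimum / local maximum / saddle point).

local minimum

∇g = (10u - 6v - 3, -6u + 4v - 2); substituting (6, 19/2) gives ∇g = (0, 0), so (6, 19/2) is indeed a critical point.
The Hessian of g is constant: H = [[10, -6], [-6, 4]].
det(H) = 10·4 − (-6)² = 4.
det(H) > 0 and tr(H) = 14 > 0, so H is positive definite and the point is a local minimum.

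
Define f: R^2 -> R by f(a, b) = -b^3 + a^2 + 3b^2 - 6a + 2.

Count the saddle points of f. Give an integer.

1

f separates as a function of a plus a function of b, so ∇f=0 decouples.
∂f/∂a = 2(a - 3) = 0 at a ∈ {3}; ∂f/∂b = -3b(b - 2) = 0 at b ∈ {0, 2}.
The Hessian is diagonal: diag(f_aa, f_bb). Second derivatives: f_aa(3)=2; f_bb(0)=6, f_bb(2)=-6.
Saddle points occur where the two diagonal entries have opposite signs: (3, 2). Count: 1.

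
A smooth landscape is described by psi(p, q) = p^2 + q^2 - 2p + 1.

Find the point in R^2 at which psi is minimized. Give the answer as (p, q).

psi(p,q) separates as A(p) + B(q) + 1, so its minimum is min A + min B + 1.
A'(p) = 2p - 2 vanishes at p ∈ {1}; B'(q) = 2q vanishes at q ∈ {0}.
Local minima of A (where A''>0): A(1)=-1. Local minima of B: B(0)=0.
So the global minimum of psi is A(1) + B(0) + 1 = -1 + 0 + 1 = 0, attained at (1, 0).

(1, 0)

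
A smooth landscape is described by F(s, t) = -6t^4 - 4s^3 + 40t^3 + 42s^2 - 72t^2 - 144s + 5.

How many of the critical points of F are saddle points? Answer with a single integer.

F separates as a function of s plus a function of t, so ∇F=0 decouples.
∂F/∂s = -12(s - 4)(s - 3) = 0 at s ∈ {3, 4}; ∂F/∂t = -24t(t - 3)(t - 2) = 0 at t ∈ {0, 2, 3}.
The Hessian is diagonal: diag(F_ss, F_tt). Second derivatives: F_ss(3)=12, F_ss(4)=-12; F_tt(0)=-144, F_tt(2)=48, F_tt(3)=-72.
Saddle points occur where the two diagonal entries have opposite signs: (3, 0), (3, 3), (4, 2). Count: 3.

3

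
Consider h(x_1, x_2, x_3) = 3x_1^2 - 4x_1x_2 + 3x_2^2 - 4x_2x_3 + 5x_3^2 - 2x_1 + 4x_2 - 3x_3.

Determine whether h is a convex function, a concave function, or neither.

h is quadratic, so its Hessian is the constant matrix H = [[6, -4, 0], [-4, 6, -4], [0, -4, 10]].
Leading principal minors: 6, 20, 104.
All positive ⇒ H ≻ 0 ⇒ convex.

convex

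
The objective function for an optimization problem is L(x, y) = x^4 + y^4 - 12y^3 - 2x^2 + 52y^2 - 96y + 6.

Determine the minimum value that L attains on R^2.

-59

L(x,y) separates as P(x) + Q(y) + 6, so its minimum is min P + min Q + 6.
P'(x) = 4x(x - 1)(x + 1) vanishes at x ∈ {-1, 0, 1}; Q'(y) = 4(y - 4)(y - 3)(y - 2) vanishes at y ∈ {2, 3, 4}.
Local minima of P (where P''>0): P(-1)=-1, P(1)=-1. Local minima of Q: Q(2)=-64, Q(4)=-64.
So the global minimum of L is P(-1) + Q(2) + 6 = -1 − 64 + 6 = -59, attained at (-1, 2).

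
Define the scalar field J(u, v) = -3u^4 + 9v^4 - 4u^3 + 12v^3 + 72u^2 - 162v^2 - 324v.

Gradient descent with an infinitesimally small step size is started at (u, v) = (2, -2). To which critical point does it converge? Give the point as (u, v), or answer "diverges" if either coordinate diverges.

J is separable, so gradient descent decouples: u follows -∂J/∂u, v follows -∂J/∂v.
∂J/∂u = -12u(u - 3)(u + 4); at u=2 this is 144, so u decreases.
∂J/∂v = 36(v - 3)(v + 1)(v + 3); at v=-2 this is 180, so v decreases.
u converges to its nearest critical value 0 (a local min of the u-part); v converges to -3. The iterate converges to (0, -3).

(0, -3)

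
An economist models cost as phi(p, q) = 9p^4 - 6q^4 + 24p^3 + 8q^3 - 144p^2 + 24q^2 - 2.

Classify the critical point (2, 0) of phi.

local minimum

The mixed partial ∂²phi/∂p∂q is 0, so the Hessian at any point is diag(phi_pp, phi_qq) = diag(36(3p^2 + 4p - 8), 24(-3q^2 + 2q + 2)).
At (2, 0): H = diag(432, 48).
Both eigenvalues are positive, so H is positive definite: a local minimum.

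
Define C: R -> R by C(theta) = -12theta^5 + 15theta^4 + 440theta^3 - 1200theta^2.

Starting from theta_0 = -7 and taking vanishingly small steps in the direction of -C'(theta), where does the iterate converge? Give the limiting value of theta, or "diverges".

-5

C'(theta) = -60theta(theta - 4)(theta - 2)(theta + 5), so C'(-7) = -83160.
Gradient descent moves in the -C' direction, i.e. theta is increasing.
The nearest critical point in that direction is theta = -5, where C'' = 18900 > 0 (a local minimum). The iterate converges there.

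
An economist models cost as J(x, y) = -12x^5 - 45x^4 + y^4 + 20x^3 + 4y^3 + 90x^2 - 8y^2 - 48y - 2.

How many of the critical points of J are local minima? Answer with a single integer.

J separates as a function of x plus a function of y, so ∇J=0 decouples.
∂J/∂x = -60x(x - 1)(x + 1)(x + 3) = 0 at x ∈ {-3, -1, 0, 1}; ∂J/∂y = 4(y - 2)(y + 2)(y + 3) = 0 at y ∈ {-3, -2, 2}.
The Hessian is diagonal: diag(J_xx, J_yy). Second derivatives: J_xx(-3)=1440, J_xx(-1)=-240, J_xx(0)=180, J_xx(1)=-480; J_yy(-3)=20, J_yy(-2)=-16, J_yy(2)=80.
Local minima occur where both diagonal entries positive: (-3, -3), (-3, 2), (0, -3), (0, 2). Count: 4.

4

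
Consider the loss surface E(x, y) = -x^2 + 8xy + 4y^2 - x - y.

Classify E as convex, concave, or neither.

neither

E is quadratic, so its Hessian is the constant matrix H = [[-2, 8], [8, 8]].
det(H) = -80, tr(H) = 6.
det(H) < 0, so H is indefinite: neither convex nor concave.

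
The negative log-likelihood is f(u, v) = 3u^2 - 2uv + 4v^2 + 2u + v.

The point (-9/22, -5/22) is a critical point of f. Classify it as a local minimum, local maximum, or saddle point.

local minimum

The Hessian of f is constant: H = [[6, -2], [-2, 8]].
det(H) = 6·8 − (-2)² = 44.
det(H) > 0 and tr(H) = 14 > 0, so H is positive definite and the point is a local minimum.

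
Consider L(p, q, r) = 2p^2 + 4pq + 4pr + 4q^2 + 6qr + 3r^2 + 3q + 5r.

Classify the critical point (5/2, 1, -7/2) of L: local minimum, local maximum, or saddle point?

The Hessian is constant: H = [[4, 4, 4], [4, 8, 6], [4, 6, 6]].
Leading principal minors: Δ₁ = 4, Δ₂ = 16, Δ₃ = 16.
All leading minors are positive, so H is positive definite: a local minimum.

local minimum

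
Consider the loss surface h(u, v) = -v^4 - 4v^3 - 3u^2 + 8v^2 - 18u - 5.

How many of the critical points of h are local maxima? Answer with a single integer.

2

h separates as a function of u plus a function of v, so ∇h=0 decouples.
∂h/∂u = -6(u + 3) = 0 at u ∈ {-3}; ∂h/∂v = -4v(v - 1)(v + 4) = 0 at v ∈ {-4, 0, 1}.
The Hessian is diagonal: diag(h_uu, h_vv). Second derivatives: h_uu(-3)=-6; h_vv(-4)=-80, h_vv(0)=16, h_vv(1)=-20.
Local maxima occur where both diagonal entries negative: (-3, -4), (-3, 1). Count: 2.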